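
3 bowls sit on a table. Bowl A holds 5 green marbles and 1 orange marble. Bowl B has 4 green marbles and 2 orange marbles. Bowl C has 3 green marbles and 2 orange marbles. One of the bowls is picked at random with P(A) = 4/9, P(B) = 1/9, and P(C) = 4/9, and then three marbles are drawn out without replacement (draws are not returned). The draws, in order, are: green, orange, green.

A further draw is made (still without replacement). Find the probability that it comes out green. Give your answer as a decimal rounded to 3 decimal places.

0.720

For each hypothesis, P(data | H) works out to: P(data | bowl A) = (5/6)(1/5)(4/4) = 1/6; P(data | bowl B) = (4/6)(2/5)(3/4) = 1/5; P(data | bowl C) = (3/5)(2/4)(2/3) = 1/5.
The prior-weighted likelihoods are 4/9 · 1/6 = 2/27, 1/9 · 1/5 = 1/45, 4/9 · 1/5 = 4/45; these sum to 5/27.
Dividing through by the total gives posterior P(bowl A | data) = 2/5, P(bowl B | data) = 3/25, P(bowl C | data) = 12/25.
Averaging over the posterior, P(green next | data) = (1)(2/5) + (2/3)(3/25) + (1/2)(12/25) = 18/25.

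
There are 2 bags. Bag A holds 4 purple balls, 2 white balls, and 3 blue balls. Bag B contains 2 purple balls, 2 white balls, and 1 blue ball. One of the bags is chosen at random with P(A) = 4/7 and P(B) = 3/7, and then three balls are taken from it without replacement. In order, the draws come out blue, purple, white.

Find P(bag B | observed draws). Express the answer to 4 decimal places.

0.5122

Compute the likelihood of the observed sequence for each case: P(data | bag A) = (3/9)(4/8)(2/7) = 1/21; P(data | bag B) = (1/5)(2/4)(2/3) = 1/15.
Weighting by the prior gives 4/7 · 1/21 = 4/147, 3/7 · 1/15 = 1/35; these sum to 41/735.
Therefore the posterior P(bag B | data) = (1/35) / (41/735) = 21/41.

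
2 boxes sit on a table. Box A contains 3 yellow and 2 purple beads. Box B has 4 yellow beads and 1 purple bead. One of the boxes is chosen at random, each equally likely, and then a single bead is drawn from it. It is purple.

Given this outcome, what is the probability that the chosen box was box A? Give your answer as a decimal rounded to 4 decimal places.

0.6667

The likelihood of this draw under each hypothesis: P(data | box A) = (2/5) = 2/5; P(data | box B) = (1/5) = 1/5.
Weighting by the prior gives 1/2 · 2/5 = 1/5, 1/2 · 1/5 = 1/10; with total 3/10.
By Bayes' rule, P(box A | data) = (1/5) / (3/10) = 2/3.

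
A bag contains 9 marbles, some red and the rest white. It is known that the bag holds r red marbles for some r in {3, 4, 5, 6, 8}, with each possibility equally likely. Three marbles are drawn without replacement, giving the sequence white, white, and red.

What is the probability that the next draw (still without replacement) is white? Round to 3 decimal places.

The likelihood of the observed sequence under each hypothesis: P(data | r = 3) = (6/9)(5/8)(3/7) = 5/28; P(data | r = 4) = (5/9)(4/8)(4/7) = 10/63; P(data | r = 5) = (4/9)(3/8)(5/7) = 5/42; P(data | r = 6) = (3/9)(2/8)(6/7) = 1/14; P(data | r = 8) = (1/9)(0/8) = 0.
The prior-weighted likelihoods are 1/5 · 5/28 = 1/28, 1/5 · 10/63 = 2/63, 1/5 · 5/42 = 1/42, 1/5 · 1/14 = 1/70, 1/5 · 0 = 0; these sum to 19/180.
The posterior is then P(r = 3 | data) = 45/133, P(r = 4 | data) = 40/133, P(r = 5 | data) = 30/133, P(r = 6 | data) = 18/133, P(r = 8 | data) = 0.
The predictive probability is P(white next | data) = (2/3)(45/133) + (1/2)(40/133) + (1/3)(30/133) + (1/6)(18/133) = 9/19.

0.474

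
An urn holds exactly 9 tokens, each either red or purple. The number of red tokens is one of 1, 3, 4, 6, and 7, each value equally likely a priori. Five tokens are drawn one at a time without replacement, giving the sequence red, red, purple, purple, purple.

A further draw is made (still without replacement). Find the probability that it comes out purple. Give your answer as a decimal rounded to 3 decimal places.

0.556

Compute the likelihood of the observed sequence for each case: P(data | r = 1) = (1/9)(0/8) = 0; P(data | r = 3) = (3/9)(2/8)(6/7)(5/6)(4/5) = 1/21; P(data | r = 4) = (4/9)(3/8)(5/7)(4/6)(3/5) = 1/21; P(data | r = 6) = (6/9)(5/8)(3/7)(2/6)(1/5) = 1/84; P(data | r = 7) = (7/9)(6/8)(2/7)(1/6)(0/5) = 0.
The prior-weighted likelihoods are 1/5 · 0 = 0, 1/5 · 1/21 = 1/105, 1/5 · 1/21 = 1/105, 1/5 · 1/84 = 1/420, 1/5 · 0 = 0; summing to 3/140.
The posterior is then P(r = 1 | data) = 0, P(r = 3 | data) = 4/9, P(r = 4 | data) = 4/9, P(r = 6 | data) = 1/9, P(r = 7 | data) = 0.
So P(purple next | data) = Σ P(purple next | H) P(H | data) = (3/4)(4/9) + (1/2)(4/9) + (0)(1/9) = 5/9.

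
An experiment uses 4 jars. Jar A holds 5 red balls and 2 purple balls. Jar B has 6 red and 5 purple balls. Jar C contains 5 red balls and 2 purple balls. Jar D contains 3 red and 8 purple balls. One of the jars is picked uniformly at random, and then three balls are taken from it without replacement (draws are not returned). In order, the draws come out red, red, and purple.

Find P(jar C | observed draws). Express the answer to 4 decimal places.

0.3279

Compute the likelihood of the observed sequence for each case: P(data | jar A) = (5/7)(4/6)(2/5) = 4/21; P(data | jar B) = (6/11)(5/10)(5/9) = 5/33; P(data | jar C) = (5/7)(4/6)(2/5) = 4/21; P(data | jar D) = (3/11)(2/10)(8/9) = 8/165.
Multiplying each by its prior: 1/4 · 4/21 = 1/21, 1/4 · 5/33 = 5/132, 1/4 · 4/21 = 1/21, 1/4 · 8/165 = 2/165; with total 61/420.
Hence P(jar C | data) = (1/21) / (61/420) = 20/61.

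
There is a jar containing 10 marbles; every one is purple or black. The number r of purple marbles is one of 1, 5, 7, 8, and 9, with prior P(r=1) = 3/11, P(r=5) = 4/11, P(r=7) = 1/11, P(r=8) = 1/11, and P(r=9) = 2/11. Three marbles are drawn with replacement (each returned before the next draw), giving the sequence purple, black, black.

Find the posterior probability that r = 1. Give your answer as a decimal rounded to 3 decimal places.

The likelihood of the observed sequence under each hypothesis: P(data | r = 1) = (1/10)(9/10)(9/10) = 0.081; P(data | r = 5) = (5/10)(5/10)(5/10) = 0.125; P(data | r = 7) = (7/10)(3/10)(3/10) = 0.063; P(data | r = 8) = (8/10)(2/10)(2/10) = 0.032; P(data | r = 9) = (9/10)(1/10)(1/10) = 0.009.
Weighting by the prior gives 3/11 · 0.081 = 0.022091, 4/11 · 0.125 = 0.045455, 1/11 · 0.063 = 0.0057273, 1/11 · 0.032 = 0.0029091, 2/11 · 0.009 = 0.0016364; these sum to 0.077818.
So P(r = 1 | data) = (0.022091) / (0.077818) = 0.28388.

0.284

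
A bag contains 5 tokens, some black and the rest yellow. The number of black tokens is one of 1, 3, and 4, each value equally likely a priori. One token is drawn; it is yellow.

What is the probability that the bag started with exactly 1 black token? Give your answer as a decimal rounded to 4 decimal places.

The likelihood of this draw under each hypothesis: P(data | r = 1) = (4/5) = 4/5; P(data | r = 3) = (2/5) = 2/5; P(data | r = 4) = (1/5) = 1/5.
The prior-weighted likelihoods are 1/3 · 4/5 = 4/15, 1/3 · 2/5 = 2/15, 1/3 · 1/5 = 1/15; these sum to 7/15.
Therefore the posterior P(r = 1 | data) = (4/15) / (7/15) = 4/7.

0.5714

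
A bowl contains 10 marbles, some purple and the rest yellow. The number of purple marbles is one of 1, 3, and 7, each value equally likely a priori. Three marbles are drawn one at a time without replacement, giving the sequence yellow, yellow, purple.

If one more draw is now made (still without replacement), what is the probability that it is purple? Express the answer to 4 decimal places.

Compute the likelihood of the observed sequence for each case: P(data | r = 1) = (9/10)(8/9)(1/8) = 1/10; P(data | r = 3) = (7/10)(6/9)(3/8) = 7/40; P(data | r = 7) = (3/10)(2/9)(7/8) = 7/120.
Weighting by the prior gives 1/3 · 1/10 = 1/30, 1/3 · 7/40 = 7/120, 1/3 · 7/120 = 7/360; with total 1/9.
The posterior is then P(r = 1 | data) = 3/10, P(r = 3 | data) = 21/40, P(r = 7 | data) = 7/40.
The predictive probability is P(purple next | data) = (0)(3/10) + (2/7)(21/40) + (6/7)(7/40) = 3/10.

0.3000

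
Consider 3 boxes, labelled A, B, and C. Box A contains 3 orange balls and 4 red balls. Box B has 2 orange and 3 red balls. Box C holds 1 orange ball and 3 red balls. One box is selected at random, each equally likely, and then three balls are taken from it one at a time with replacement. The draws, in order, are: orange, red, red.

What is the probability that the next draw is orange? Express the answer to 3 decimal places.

For each hypothesis, P(data | H) works out to: P(data | box A) = (3/7)(4/7)(4/7) = 0.13994; P(data | box B) = (2/5)(3/5)(3/5) = 0.144; P(data | box C) = (1/4)(3/4)(3/4) = 0.14062.
The prior-weighted likelihoods are 1/3 · 0.13994 = 0.046647, 1/3 · 0.144 = 0.048, 1/3 · 0.14062 = 0.046875; these sum to 0.14152.
The posterior is then P(box A | data) = 0.32961, P(box B | data) = 0.33917, P(box C | data) = 0.33122.
Averaging over the posterior, P(orange next | data) = (3/7)(0.32961) + (2/5)(0.33917) + (1/4)(0.33122) = 0.35973.

0.360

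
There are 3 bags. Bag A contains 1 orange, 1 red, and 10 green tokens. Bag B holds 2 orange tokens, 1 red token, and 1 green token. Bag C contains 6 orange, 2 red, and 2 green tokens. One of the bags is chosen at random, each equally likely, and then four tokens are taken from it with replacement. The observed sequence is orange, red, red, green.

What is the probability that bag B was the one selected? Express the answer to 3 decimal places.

Under each hypothesis, the probability of the observed sequence is: P(data | bag A) = (1/12)(1/12)(1/12)(10/12) = 0.00048225; P(data | bag B) = (2/4)(1/4)(1/4)(1/4) = 0.0078125; P(data | bag C) = (6/10)(2/10)(2/10)(2/10) = 0.0048.
The prior-weighted likelihoods are 1/3 · 0.00048225 = 0.00016075, 1/3 · 0.0078125 = 0.0026042, 1/3 · 0.0048 = 0.0016; summing to 0.0043649.
Hence P(bag B | data) = (0.0026042) / (0.0043649) = 0.59661.

0.597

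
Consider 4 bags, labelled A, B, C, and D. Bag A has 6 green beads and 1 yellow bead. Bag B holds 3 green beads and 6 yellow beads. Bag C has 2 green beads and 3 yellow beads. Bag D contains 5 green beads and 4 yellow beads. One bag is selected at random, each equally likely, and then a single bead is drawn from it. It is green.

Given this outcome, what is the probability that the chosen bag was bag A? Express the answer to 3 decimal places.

0.399

Compute the likelihood of this draw for each case: P(data | bag A) = (6/7) = 6/7; P(data | bag B) = (3/9) = 1/3; P(data | bag C) = (2/5) = 2/5; P(data | bag D) = (5/9) = 5/9.
Multiplying each by its prior: 1/4 · 6/7 = 3/14, 1/4 · 1/3 = 1/12, 1/4 · 2/5 = 1/10, 1/4 · 5/9 = 5/36; summing to 169/315.
Hence P(bag A | data) = (3/14) / (169/315) = 135/338.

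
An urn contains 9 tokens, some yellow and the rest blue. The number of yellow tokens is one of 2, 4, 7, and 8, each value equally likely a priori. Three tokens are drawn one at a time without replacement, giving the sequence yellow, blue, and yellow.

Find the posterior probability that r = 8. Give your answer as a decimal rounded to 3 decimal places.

0.262

Compute the likelihood of the observed sequence for each case: P(data | r = 2) = (2/9)(7/8)(1/7) = 0.027778; P(data | r = 4) = (4/9)(5/8)(3/7) = 0.11905; P(data | r = 7) = (7/9)(2/8)(6/7) = 0.16667; P(data | r = 8) = (8/9)(1/8)(7/7) = 0.11111.
The prior-weighted likelihoods are 1/4 · 0.027778 = 0.0069444, 1/4 · 0.11905 = 0.029762, 1/4 · 0.16667 = 0.041667, 1/4 · 0.11111 = 0.027778; with total 0.10615.
Hence P(r = 8 | data) = (0.027778) / (0.10615) = 0.26168.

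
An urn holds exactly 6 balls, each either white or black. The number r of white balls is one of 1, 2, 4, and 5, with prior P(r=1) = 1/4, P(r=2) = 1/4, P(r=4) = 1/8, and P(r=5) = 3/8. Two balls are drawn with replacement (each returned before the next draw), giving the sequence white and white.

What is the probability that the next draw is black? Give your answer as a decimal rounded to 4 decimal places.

Under each hypothesis, the probability of the observed sequence is: P(data | r = 1) = (1/6)(1/6) = 1/36; P(data | r = 2) = (2/6)(2/6) = 1/9; P(data | r = 4) = (4/6)(4/6) = 4/9; P(data | r = 5) = (5/6)(5/6) = 25/36.
The prior-weighted likelihoods are 1/4 · 1/36 = 1/144, 1/4 · 1/9 = 1/36, 1/8 · 4/9 = 1/18, 3/8 · 25/36 = 25/96; summing to 101/288.
Dividing through by the total gives posterior P(r = 1 | data) = 2/101, P(r = 2 | data) = 8/101, P(r = 4 | data) = 16/101, P(r = 5 | data) = 75/101.
The predictive probability is P(black next | data) = (5/6)(2/101) + (2/3)(8/101) + (1/3)(16/101) + (1/6)(75/101) = 149/606.

0.2459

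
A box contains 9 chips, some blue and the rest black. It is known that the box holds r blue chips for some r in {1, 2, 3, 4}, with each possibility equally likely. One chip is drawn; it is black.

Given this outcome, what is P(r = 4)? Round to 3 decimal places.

0.192

For each hypothesis, P(data | H) works out to: P(data | r = 1) = (8/9) = 8/9; P(data | r = 2) = (7/9) = 7/9; P(data | r = 3) = (6/9) = 2/3; P(data | r = 4) = (5/9) = 5/9.
Multiplying each by its prior: 1/4 · 8/9 = 2/9, 1/4 · 7/9 = 7/36, 1/4 · 2/3 = 1/6, 1/4 · 5/9 = 5/36; with total 13/18.
Therefore the posterior P(r = 4 | data) = (5/36) / (13/18) = 5/26.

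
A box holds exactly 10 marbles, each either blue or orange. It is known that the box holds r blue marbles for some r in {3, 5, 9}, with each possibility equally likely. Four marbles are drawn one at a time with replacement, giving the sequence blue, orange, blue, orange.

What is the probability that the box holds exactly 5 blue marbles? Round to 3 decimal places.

Compute the likelihood of the observed sequence for each case: P(data | r = 3) = (3/10)(7/10)(3/10)(7/10) = 0.0441; P(data | r = 5) = (5/10)(5/10)(5/10)(5/10) = 0.0625; P(data | r = 9) = (9/10)(1/10)(9/10)(1/10) = 0.0081.
The prior-weighted likelihoods are 1/3 · 0.0441 = 0.0147, 1/3 · 0.0625 = 0.020833, 1/3 · 0.0081 = 0.0027; these sum to 0.038233.
So P(r = 5 | data) = (0.020833) / (0.038233) = 0.5449.

0.545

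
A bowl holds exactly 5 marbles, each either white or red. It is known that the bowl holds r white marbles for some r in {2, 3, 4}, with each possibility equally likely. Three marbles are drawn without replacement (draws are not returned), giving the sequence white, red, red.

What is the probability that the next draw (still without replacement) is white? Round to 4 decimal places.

0.6667

The likelihood of the observed sequence under each hypothesis: P(data | r = 2) = (2/5)(3/4)(2/3) = 1/5; P(data | r = 3) = (3/5)(2/4)(1/3) = 1/10; P(data | r = 4) = (4/5)(1/4)(0/3) = 0.
Weighting by the prior gives 1/3 · 1/5 = 1/15, 1/3 · 1/10 = 1/30, 1/3 · 0 = 0; with total 1/10.
Normalising, the posterior is P(r = 2 | data) = 2/3, P(r = 3 | data) = 1/3, P(r = 4 | data) = 0.
The predictive probability is P(white next | data) = (1/2)(2/3) + (1)(1/3) = 2/3.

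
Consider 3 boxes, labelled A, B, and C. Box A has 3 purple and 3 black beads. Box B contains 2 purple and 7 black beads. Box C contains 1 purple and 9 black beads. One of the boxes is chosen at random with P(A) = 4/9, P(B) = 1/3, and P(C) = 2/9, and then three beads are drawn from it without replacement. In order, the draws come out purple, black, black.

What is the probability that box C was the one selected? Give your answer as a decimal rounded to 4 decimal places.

0.1538

Compute the likelihood of the observed sequence for each case: P(data | box A) = (3/6)(3/5)(2/4) = 3/20; P(data | box B) = (2/9)(7/8)(6/7) = 1/6; P(data | box C) = (1/10)(9/9)(8/8) = 1/10.
Weighting by the prior gives 4/9 · 3/20 = 1/15, 1/3 · 1/6 = 1/18, 2/9 · 1/10 = 1/45; summing to 13/90.
Therefore the posterior P(box C | data) = (1/45) / (13/90) = 2/13.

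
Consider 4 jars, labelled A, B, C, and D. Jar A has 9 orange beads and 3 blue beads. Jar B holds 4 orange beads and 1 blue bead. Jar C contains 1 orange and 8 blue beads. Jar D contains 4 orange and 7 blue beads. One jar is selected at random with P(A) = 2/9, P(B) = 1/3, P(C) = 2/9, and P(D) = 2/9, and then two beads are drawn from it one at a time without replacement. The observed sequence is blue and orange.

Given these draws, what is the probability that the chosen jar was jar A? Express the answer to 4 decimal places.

The likelihood of the observed sequence under each hypothesis: P(data | jar A) = (3/12)(9/11) = 0.20455; P(data | jar B) = (1/5)(4/4) = 0.2; P(data | jar C) = (8/9)(1/8) = 0.11111; P(data | jar D) = (7/11)(4/10) = 0.25455.
The prior-weighted likelihoods are 2/9 · 0.20455 = 0.045455, 1/3 · 0.2 = 0.066667, 2/9 · 0.11111 = 0.024691, 2/9 · 0.25455 = 0.056566; with total 0.19338.
Hence P(jar A | data) = (0.045455) / (0.19338) = 0.23506.

0.2351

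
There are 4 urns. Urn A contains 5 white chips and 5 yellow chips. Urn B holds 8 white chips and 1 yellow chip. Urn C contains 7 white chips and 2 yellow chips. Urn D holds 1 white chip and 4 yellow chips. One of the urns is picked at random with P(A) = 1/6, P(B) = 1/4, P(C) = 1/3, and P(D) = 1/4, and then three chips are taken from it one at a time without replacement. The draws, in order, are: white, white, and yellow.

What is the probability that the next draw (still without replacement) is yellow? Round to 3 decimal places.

Compute the likelihood of the observed sequence for each case: P(data | urn A) = (5/10)(4/9)(5/8) = 5/36; P(data | urn B) = (8/9)(7/8)(1/7) = 1/9; P(data | urn C) = (7/9)(6/8)(2/7) = 1/6; P(data | urn D) = (1/5)(0/4) = 0.
Weighting by the prior gives 1/6 · 5/36 = 5/216, 1/4 · 1/9 = 1/36, 1/3 · 1/6 = 1/18, 1/4 · 0 = 0; these sum to 23/216.
Normalising, the posterior is P(urn A | data) = 5/23, P(urn B | data) = 6/23, P(urn C | data) = 12/23, P(urn D | data) = 0.
Averaging over the posterior, P(yellow next | data) = (4/7)(5/23) + (0)(6/23) + (1/6)(12/23) = 34/161.

0.211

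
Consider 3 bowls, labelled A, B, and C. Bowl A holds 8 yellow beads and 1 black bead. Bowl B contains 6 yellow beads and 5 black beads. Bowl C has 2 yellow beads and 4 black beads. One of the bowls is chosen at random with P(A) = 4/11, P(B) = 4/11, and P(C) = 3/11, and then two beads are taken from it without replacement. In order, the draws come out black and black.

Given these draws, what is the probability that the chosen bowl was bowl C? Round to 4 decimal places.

0.6226

For each hypothesis, P(data | H) works out to: P(data | bowl A) = (1/9)(0/8) = 0; P(data | bowl B) = (5/11)(4/10) = 2/11; P(data | bowl C) = (4/6)(3/5) = 2/5.
Weighting by the prior gives 4/11 · 0 = 0, 4/11 · 2/11 = 8/121, 3/11 · 2/5 = 6/55; with total 106/605.
Hence P(bowl C | data) = (6/55) / (106/605) = 33/53.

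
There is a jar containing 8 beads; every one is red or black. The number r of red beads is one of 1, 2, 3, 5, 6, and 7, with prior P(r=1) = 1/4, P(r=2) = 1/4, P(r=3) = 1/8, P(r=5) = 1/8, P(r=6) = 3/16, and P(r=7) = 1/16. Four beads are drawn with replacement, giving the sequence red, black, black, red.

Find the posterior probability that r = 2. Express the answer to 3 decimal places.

0.268

Compute the likelihood of the observed sequence for each case: P(data | r = 1) = (1/8)(7/8)(7/8)(1/8) = 0.011963; P(data | r = 2) = (2/8)(6/8)(6/8)(2/8) = 0.035156; P(data | r = 3) = (3/8)(5/8)(5/8)(3/8) = 0.054932; P(data | r = 5) = (5/8)(3/8)(3/8)(5/8) = 0.054932; P(data | r = 6) = (6/8)(2/8)(2/8)(6/8) = 0.035156; P(data | r = 7) = (7/8)(1/8)(1/8)(7/8) = 0.011963.
The prior-weighted likelihoods are 1/4 · 0.011963 = 0.0029907, 1/4 · 0.035156 = 0.0087891, 1/8 · 0.054932 = 0.0068665, 1/8 · 0.054932 = 0.0068665, 3/16 · 0.035156 = 0.0065918, 1/16 · 0.011963 = 0.00074768; with total 0.032852.
Therefore the posterior P(r = 2 | data) = (0.0087891) / (0.032852) = 0.26753.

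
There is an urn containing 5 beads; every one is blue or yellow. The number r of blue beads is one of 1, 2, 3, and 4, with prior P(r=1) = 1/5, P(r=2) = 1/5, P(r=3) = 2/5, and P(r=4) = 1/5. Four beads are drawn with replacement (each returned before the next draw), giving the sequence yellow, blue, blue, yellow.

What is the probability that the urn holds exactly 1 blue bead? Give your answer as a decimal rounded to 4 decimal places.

Compute the likelihood of the observed sequence for each case: P(data | r = 1) = (4/5)(1/5)(1/5)(4/5) = 0.0256; P(data | r = 2) = (3/5)(2/5)(2/5)(3/5) = 0.0576; P(data | r = 3) = (2/5)(3/5)(3/5)(2/5) = 0.0576; P(data | r = 4) = (1/5)(4/5)(4/5)(1/5) = 0.0256.
Multiplying each by its prior: 1/5 · 0.0256 = 0.00512, 1/5 · 0.0576 = 0.01152, 2/5 · 0.0576 = 0.02304, 1/5 · 0.0256 = 0.00512; summing to 0.0448.
Hence P(r = 1 | data) = (0.00512) / (0.0448) = 0.11429.

0.1143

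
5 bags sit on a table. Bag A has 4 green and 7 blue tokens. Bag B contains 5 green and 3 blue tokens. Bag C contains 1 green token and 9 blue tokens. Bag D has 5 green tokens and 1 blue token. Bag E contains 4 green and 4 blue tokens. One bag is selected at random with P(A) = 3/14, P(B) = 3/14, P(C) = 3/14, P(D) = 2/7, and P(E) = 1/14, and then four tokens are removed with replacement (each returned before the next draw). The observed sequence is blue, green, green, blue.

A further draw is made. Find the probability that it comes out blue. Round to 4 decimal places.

Compute the likelihood of the observed sequence for each case: P(data | bag A) = (7/11)(4/11)(4/11)(7/11) = 0.053548; P(data | bag B) = (3/8)(5/8)(5/8)(3/8) = 0.054932; P(data | bag C) = (9/10)(1/10)(1/10)(9/10) = 0.0081; P(data | bag D) = (1/6)(5/6)(5/6)(1/6) = 0.01929; P(data | bag E) = (4/8)(4/8)(4/8)(4/8) = 0.0625.
The prior-weighted likelihoods are 3/14 · 0.053548 = 0.011475, 3/14 · 0.054932 = 0.011771, 3/14 · 0.0081 = 0.0017357, 2/7 · 0.01929 = 0.0055115, 1/14 · 0.0625 = 0.0044643; these sum to 0.034957.
The posterior is then P(bag A | data) = 0.32825, P(bag B | data) = 0.33673, P(bag C | data) = 0.049653, P(bag D | data) = 0.15766, P(bag E | data) = 0.12771.
Averaging over the posterior, P(blue next | data) = (7/11)(0.32825) + (3/8)(0.33673) + (9/10)(0.049653) + (1/6)(0.15766) + (1/2)(0.12771) = 0.46998.

0.4700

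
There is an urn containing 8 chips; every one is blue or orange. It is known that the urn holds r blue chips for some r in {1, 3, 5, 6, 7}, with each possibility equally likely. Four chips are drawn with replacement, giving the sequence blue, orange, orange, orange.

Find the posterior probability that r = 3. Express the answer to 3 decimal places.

Compute the likelihood of the observed sequence for each case: P(data | r = 1) = (1/8)(7/8)(7/8)(7/8) = 0.08374; P(data | r = 3) = (3/8)(5/8)(5/8)(5/8) = 0.091553; P(data | r = 5) = (5/8)(3/8)(3/8)(3/8) = 0.032959; P(data | r = 6) = (6/8)(2/8)(2/8)(2/8) = 0.011719; P(data | r = 7) = (7/8)(1/8)(1/8)(1/8) = 0.001709.
Weighting by the prior gives 1/5 · 0.08374 = 0.016748, 1/5 · 0.091553 = 0.018311, 1/5 · 0.032959 = 0.0065918, 1/5 · 0.011719 = 0.0023437, 1/5 · 0.001709 = 0.0003418; with total 0.044336.
So P(r = 3 | data) = (0.018311) / (0.044336) = 0.413.

0.413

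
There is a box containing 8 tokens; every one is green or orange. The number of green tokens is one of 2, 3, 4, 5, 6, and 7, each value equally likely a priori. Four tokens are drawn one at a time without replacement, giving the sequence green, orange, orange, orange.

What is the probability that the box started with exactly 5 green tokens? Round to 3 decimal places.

For each hypothesis, P(data | H) works out to: P(data | r = 2) = (2/8)(6/7)(5/6)(4/5) = 1/7; P(data | r = 3) = (3/8)(5/7)(4/6)(3/5) = 3/28; P(data | r = 4) = (4/8)(4/7)(3/6)(2/5) = 2/35; P(data | r = 5) = (5/8)(3/7)(2/6)(1/5) = 1/56; P(data | r = 6) = (6/8)(2/7)(1/6)(0/5) = 0; P(data | r = 7) = (7/8)(1/7)(0/6) = 0.
Multiplying each by its prior: 1/6 · 1/7 = 1/42, 1/6 · 3/28 = 1/56, 1/6 · 2/35 = 1/105, 1/6 · 1/56 = 1/336, 1/6 · 0 = 0, 1/6 · 0 = 0; with total 13/240.
Hence P(r = 5 | data) = (1/336) / (13/240) = 5/91.

0.055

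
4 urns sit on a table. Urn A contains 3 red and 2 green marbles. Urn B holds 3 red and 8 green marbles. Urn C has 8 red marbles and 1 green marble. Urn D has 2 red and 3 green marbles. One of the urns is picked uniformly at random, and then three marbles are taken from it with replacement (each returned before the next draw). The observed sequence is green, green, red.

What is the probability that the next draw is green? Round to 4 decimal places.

The likelihood of the observed sequence under each hypothesis: P(data | urn A) = (2/5)(2/5)(3/5) = 0.096; P(data | urn B) = (8/11)(8/11)(3/11) = 0.14425; P(data | urn C) = (1/9)(1/9)(8/9) = 0.010974; P(data | urn D) = (3/5)(3/5)(2/5) = 0.144.
Weighting by the prior gives 1/4 · 0.096 = 0.024, 1/4 · 0.14425 = 0.036063, 1/4 · 0.010974 = 0.0027435, 1/4 · 0.144 = 0.036; these sum to 0.098807.
The posterior is then P(urn A | data) = 0.2429, P(urn B | data) = 0.36499, P(urn C | data) = 0.027766, P(urn D | data) = 0.36435.
So P(green next | data) = Σ P(green next | H) P(H | data) = (2/5)(0.2429) + (8/11)(0.36499) + (1/9)(0.027766) + (3/5)(0.36435) = 0.5843.

0.5843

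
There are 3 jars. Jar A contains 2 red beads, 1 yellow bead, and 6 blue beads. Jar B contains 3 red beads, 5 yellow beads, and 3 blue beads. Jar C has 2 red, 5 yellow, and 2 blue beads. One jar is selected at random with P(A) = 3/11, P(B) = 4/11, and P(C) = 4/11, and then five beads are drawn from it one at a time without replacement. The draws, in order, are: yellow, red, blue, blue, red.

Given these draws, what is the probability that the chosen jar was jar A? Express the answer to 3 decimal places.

0.394

Under each hypothesis, the probability of the observed sequence is: P(data | jar A) = (1/9)(2/8)(6/7)(5/6)(1/5) = 0.0039683; P(data | jar B) = (5/11)(3/10)(3/9)(2/8)(2/7) = 0.0032468; P(data | jar C) = (5/9)(2/8)(2/7)(1/6)(1/5) = 0.0013228.
The prior-weighted likelihoods are 3/11 · 0.0039683 = 0.0010823, 4/11 · 0.0032468 = 0.0011806, 4/11 · 0.0013228 = 0.000481; summing to 0.0027439.
By Bayes' rule, P(jar A | data) = (0.0010823) / (0.0027439) = 0.39442.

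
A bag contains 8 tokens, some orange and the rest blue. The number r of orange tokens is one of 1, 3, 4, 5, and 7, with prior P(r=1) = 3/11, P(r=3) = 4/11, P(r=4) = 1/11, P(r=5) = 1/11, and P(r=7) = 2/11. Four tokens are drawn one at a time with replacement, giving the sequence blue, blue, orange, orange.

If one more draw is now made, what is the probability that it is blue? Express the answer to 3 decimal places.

0.563

The likelihood of the observed sequence under each hypothesis: P(data | r = 1) = (7/8)(7/8)(1/8)(1/8) = 0.011963; P(data | r = 3) = (5/8)(5/8)(3/8)(3/8) = 0.054932; P(data | r = 4) = (4/8)(4/8)(4/8)(4/8) = 0.0625; P(data | r = 5) = (3/8)(3/8)(5/8)(5/8) = 0.054932; P(data | r = 7) = (1/8)(1/8)(7/8)(7/8) = 0.011963.
The prior-weighted likelihoods are 3/11 · 0.011963 = 0.0032626, 4/11 · 0.054932 = 0.019975, 1/11 · 0.0625 = 0.0056818, 1/11 · 0.054932 = 0.0049938, 2/11 · 0.011963 = 0.0021751; with total 0.036088.
Dividing through by the total gives posterior P(r = 1 | data) = 0.090406, P(r = 3 | data) = 0.55351, P(r = 4 | data) = 0.15744, P(r = 5 | data) = 0.13838, P(r = 7 | data) = 0.060271.
The predictive probability is P(blue next | data) = (7/8)(0.090406) + (5/8)(0.55351) + (1/2)(0.15744) + (3/8)(0.13838) + (1/8)(0.060271) = 0.56319.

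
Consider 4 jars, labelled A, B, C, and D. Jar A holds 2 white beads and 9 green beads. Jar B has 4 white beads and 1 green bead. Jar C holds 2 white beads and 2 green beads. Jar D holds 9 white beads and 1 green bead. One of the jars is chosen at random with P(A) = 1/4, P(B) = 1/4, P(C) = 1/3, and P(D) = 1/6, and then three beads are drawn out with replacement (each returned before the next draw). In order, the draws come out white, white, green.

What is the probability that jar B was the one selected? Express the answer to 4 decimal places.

Under each hypothesis, the probability of the observed sequence is: P(data | jar A) = (2/11)(2/11)(9/11) = 0.027047; P(data | jar B) = (4/5)(4/5)(1/5) = 0.128; P(data | jar C) = (2/4)(2/4)(2/4) = 0.125; P(data | jar D) = (9/10)(9/10)(1/10) = 0.081.
The prior-weighted likelihoods are 1/4 · 0.027047 = 0.0067618, 1/4 · 0.128 = 0.032, 1/3 · 0.125 = 0.041667, 1/6 · 0.081 = 0.0135; these sum to 0.093928.
Therefore the posterior P(jar B | data) = (0.032) / (0.093928) = 0.34068.

0.3407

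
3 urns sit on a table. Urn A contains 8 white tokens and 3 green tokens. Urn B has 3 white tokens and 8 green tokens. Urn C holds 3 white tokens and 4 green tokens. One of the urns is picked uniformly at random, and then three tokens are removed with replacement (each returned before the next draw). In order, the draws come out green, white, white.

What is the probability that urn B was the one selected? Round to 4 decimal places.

For each hypothesis, P(data | H) works out to: P(data | urn A) = (3/11)(8/11)(8/11) = 0.14425; P(data | urn B) = (8/11)(3/11)(3/11) = 0.054095; P(data | urn C) = (4/7)(3/7)(3/7) = 0.10496.
The prior-weighted likelihoods are 1/3 · 0.14425 = 0.048084, 1/3 · 0.054095 = 0.018032, 1/3 · 0.10496 = 0.034985; summing to 0.1011.
By Bayes' rule, P(urn B | data) = (0.018032) / (0.1011) = 0.17835.

0.1784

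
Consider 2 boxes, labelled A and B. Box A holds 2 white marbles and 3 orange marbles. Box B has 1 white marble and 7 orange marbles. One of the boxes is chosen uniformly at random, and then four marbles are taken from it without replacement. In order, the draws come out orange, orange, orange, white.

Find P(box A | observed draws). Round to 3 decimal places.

The likelihood of the observed sequence under each hypothesis: P(data | box A) = (3/5)(2/4)(1/3)(2/2) = 1/10; P(data | box B) = (7/8)(6/7)(5/6)(1/5) = 1/8.
The prior-weighted likelihoods are 1/2 · 1/10 = 1/20, 1/2 · 1/8 = 1/16; with total 9/80.
Therefore the posterior P(box A | data) = (1/20) / (9/80) = 4/9.

0.444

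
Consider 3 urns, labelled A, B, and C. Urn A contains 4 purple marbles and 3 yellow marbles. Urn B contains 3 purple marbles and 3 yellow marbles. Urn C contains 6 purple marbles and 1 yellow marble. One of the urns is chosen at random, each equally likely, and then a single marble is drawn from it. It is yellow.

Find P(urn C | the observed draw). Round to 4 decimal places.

0.1333

For each hypothesis, P(data | H) works out to: P(data | urn A) = (3/7) = 3/7; P(data | urn B) = (3/6) = 1/2; P(data | urn C) = (1/7) = 1/7.
Multiplying each by its prior: 1/3 · 3/7 = 1/7, 1/3 · 1/2 = 1/6, 1/3 · 1/7 = 1/21; summing to 5/14.
So P(urn C | data) = (1/21) / (5/14) = 2/15.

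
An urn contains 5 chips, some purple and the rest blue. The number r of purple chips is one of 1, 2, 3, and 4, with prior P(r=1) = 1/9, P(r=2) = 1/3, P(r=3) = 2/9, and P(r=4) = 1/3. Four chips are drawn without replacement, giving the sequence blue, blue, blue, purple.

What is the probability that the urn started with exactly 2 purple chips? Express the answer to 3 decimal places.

Under each hypothesis, the probability of the observed sequence is: P(data | r = 1) = (4/5)(3/4)(2/3)(1/2) = 1/5; P(data | r = 2) = (3/5)(2/4)(1/3)(2/2) = 1/10; P(data | r = 3) = (2/5)(1/4)(0/3) = 0; P(data | r = 4) = (1/5)(0/4) = 0.
Weighting by the prior gives 1/9 · 1/5 = 1/45, 1/3 · 1/10 = 1/30, 2/9 · 0 = 0, 1/3 · 0 = 0; with total 1/18.
Hence P(r = 2 | data) = (1/30) / (1/18) = 3/5.

0.600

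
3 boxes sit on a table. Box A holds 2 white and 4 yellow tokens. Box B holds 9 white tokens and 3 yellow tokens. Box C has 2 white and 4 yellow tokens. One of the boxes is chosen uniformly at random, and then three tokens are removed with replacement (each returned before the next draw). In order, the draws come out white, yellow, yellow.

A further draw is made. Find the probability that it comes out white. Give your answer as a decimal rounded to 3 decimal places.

0.390

Under each hypothesis, the probability of the observed sequence is: P(data | box A) = (2/6)(4/6)(4/6) = 0.14815; P(data | box B) = (9/12)(3/12)(3/12) = 0.046875; P(data | box C) = (2/6)(4/6)(4/6) = 0.14815.
The prior-weighted likelihoods are 1/3 · 0.14815 = 0.049383, 1/3 · 0.046875 = 0.015625, 1/3 · 0.14815 = 0.049383; these sum to 0.11439.
Normalising, the posterior is P(box A | data) = 0.4317, P(box B | data) = 0.13659, P(box C | data) = 0.4317.
Averaging over the posterior, P(white next | data) = (1/3)(0.4317) + (3/4)(0.13659) + (1/3)(0.4317) = 0.39025.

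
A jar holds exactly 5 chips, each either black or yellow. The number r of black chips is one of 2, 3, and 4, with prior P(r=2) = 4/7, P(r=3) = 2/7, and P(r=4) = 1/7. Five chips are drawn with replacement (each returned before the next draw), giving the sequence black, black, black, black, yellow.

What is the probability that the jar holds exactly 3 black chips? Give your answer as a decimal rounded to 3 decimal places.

0.420

The likelihood of the observed sequence under each hypothesis: P(data | r = 2) = (2/5)(2/5)(2/5)(2/5)(3/5) = 0.01536; P(data | r = 3) = (3/5)(3/5)(3/5)(3/5)(2/5) = 0.05184; P(data | r = 4) = (4/5)(4/5)(4/5)(4/5)(1/5) = 0.08192.
Weighting by the prior gives 4/7 · 0.01536 = 0.0087771, 2/7 · 0.05184 = 0.014811, 1/7 · 0.08192 = 0.011703; summing to 0.035291.
So P(r = 3 | data) = (0.014811) / (0.035291) = 0.41969.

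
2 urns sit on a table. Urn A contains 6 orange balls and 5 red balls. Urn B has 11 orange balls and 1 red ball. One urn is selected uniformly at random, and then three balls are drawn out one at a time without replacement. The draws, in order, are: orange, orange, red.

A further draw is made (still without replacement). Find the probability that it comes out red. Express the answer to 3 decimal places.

0.323

Under each hypothesis, the probability of the observed sequence is: P(data | urn A) = (6/11)(5/10)(5/9) = 5/33; P(data | urn B) = (11/12)(10/11)(1/10) = 1/12.
The prior-weighted likelihoods are 1/2 · 5/33 = 5/66, 1/2 · 1/12 = 1/24; these sum to 31/264.
Normalising, the posterior is P(urn A | data) = 20/31, P(urn B | data) = 11/31.
So P(red next | data) = Σ P(red next | H) P(H | data) = (1/2)(20/31) + (0)(11/31) = 10/31.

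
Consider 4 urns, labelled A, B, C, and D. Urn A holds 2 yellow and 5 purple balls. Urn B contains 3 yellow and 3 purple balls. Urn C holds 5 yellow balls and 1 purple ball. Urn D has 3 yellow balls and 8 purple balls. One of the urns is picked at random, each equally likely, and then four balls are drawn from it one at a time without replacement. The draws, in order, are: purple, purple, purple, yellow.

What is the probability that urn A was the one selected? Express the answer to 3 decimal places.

The likelihood of the observed sequence under each hypothesis: P(data | urn A) = (5/7)(4/6)(3/5)(2/4) = 0.14286; P(data | urn B) = (3/6)(2/5)(1/4)(3/3) = 0.05; P(data | urn C) = (1/6)(0/5) = 0; P(data | urn D) = (8/11)(7/10)(6/9)(3/8) = 0.12727.
Weighting by the prior gives 1/4 · 0.14286 = 0.035714, 1/4 · 0.05 = 0.0125, 1/4 · 0 = 0, 1/4 · 0.12727 = 0.031818; these sum to 0.080032.
So P(urn A | data) = (0.035714) / (0.080032) = 0.44625.

0.446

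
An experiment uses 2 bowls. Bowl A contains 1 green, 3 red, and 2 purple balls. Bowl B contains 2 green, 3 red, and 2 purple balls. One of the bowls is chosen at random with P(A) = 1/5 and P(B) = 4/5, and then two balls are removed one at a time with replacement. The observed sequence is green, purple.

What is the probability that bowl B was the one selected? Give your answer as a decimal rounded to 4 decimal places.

Compute the likelihood of the observed sequence for each case: P(data | bowl A) = (1/6)(2/6) = 0.055556; P(data | bowl B) = (2/7)(2/7) = 0.081633.
The prior-weighted likelihoods are 1/5 · 0.055556 = 0.011111, 4/5 · 0.081633 = 0.065306; with total 0.076417.
Hence P(bowl B | data) = (0.065306) / (0.076417) = 0.8546.

0.8546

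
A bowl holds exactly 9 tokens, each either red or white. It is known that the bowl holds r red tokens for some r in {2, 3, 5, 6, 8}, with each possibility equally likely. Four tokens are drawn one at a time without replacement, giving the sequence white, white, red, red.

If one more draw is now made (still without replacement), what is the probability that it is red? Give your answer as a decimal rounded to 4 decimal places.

0.4737

Under each hypothesis, the probability of the observed sequence is: P(data | r = 2) = (7/9)(6/8)(2/7)(1/6) = 1/36; P(data | r = 3) = (6/9)(5/8)(3/7)(2/6) = 5/84; P(data | r = 5) = (4/9)(3/8)(5/7)(4/6) = 5/63; P(data | r = 6) = (3/9)(2/8)(6/7)(5/6) = 5/84; P(data | r = 8) = (1/9)(0/8) = 0.
Multiplying each by its prior: 1/5 · 1/36 = 1/180, 1/5 · 5/84 = 1/84, 1/5 · 5/63 = 1/63, 1/5 · 5/84 = 1/84, 1/5 · 0 = 0; with total 19/420.
Normalising, the posterior is P(r = 2 | data) = 7/57, P(r = 3 | data) = 5/19, P(r = 5 | data) = 20/57, P(r = 6 | data) = 5/19, P(r = 8 | data) = 0.
Averaging over the posterior, P(red next | data) = (0)(7/57) + (1/5)(5/19) + (3/5)(20/57) + (4/5)(5/19) = 9/19.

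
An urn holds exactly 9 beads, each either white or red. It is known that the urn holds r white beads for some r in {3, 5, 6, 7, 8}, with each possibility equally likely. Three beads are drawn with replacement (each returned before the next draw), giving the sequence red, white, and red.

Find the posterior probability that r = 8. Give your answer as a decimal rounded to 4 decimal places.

Compute the likelihood of the observed sequence for each case: P(data | r = 3) = (6/9)(3/9)(6/9) = 0.14815; P(data | r = 5) = (4/9)(5/9)(4/9) = 0.10974; P(data | r = 6) = (3/9)(6/9)(3/9) = 0.074074; P(data | r = 7) = (2/9)(7/9)(2/9) = 0.038409; P(data | r = 8) = (1/9)(8/9)(1/9) = 0.010974.
Weighting by the prior gives 1/5 · 0.14815 = 0.02963, 1/5 · 0.10974 = 0.021948, 1/5 · 0.074074 = 0.014815, 1/5 · 0.038409 = 0.0076818, 1/5 · 0.010974 = 0.0021948; summing to 0.076269.
So P(r = 8 | data) = (0.0021948) / (0.076269) = 0.028777.

0.0288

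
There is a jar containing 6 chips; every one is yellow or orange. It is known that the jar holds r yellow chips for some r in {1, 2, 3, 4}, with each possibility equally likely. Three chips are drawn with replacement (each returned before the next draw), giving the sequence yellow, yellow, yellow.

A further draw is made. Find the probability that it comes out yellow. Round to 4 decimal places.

The likelihood of the observed sequence under each hypothesis: P(data | r = 1) = (1/6)(1/6)(1/6) = 1/216; P(data | r = 2) = (2/6)(2/6)(2/6) = 1/27; P(data | r = 3) = (3/6)(3/6)(3/6) = 1/8; P(data | r = 4) = (4/6)(4/6)(4/6) = 8/27.
Multiplying each by its prior: 1/4 · 1/216 = 1/864, 1/4 · 1/27 = 1/108, 1/4 · 1/8 = 1/32, 1/4 · 8/27 = 2/27; summing to 25/216.
Normalising, the posterior is P(r = 1 | data) = 1/100, P(r = 2 | data) = 2/25, P(r = 3 | data) = 27/100, P(r = 4 | data) = 16/25.
So P(yellow next | data) = Σ P(yellow next | H) P(H | data) = (1/6)(1/100) + (1/3)(2/25) + (1/2)(27/100) + (2/3)(16/25) = 59/100.

0.5900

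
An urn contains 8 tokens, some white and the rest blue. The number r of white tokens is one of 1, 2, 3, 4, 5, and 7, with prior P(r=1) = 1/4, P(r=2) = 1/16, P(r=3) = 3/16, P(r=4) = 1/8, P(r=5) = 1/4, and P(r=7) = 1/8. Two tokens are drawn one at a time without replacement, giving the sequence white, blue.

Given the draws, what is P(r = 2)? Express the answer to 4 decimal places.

0.0628

The likelihood of the observed sequence under each hypothesis: P(data | r = 1) = (1/8)(7/7) = 1/8; P(data | r = 2) = (2/8)(6/7) = 3/14; P(data | r = 3) = (3/8)(5/7) = 15/56; P(data | r = 4) = (4/8)(4/7) = 2/7; P(data | r = 5) = (5/8)(3/7) = 15/56; P(data | r = 7) = (7/8)(1/7) = 1/8.
The prior-weighted likelihoods are 1/4 · 1/8 = 1/32, 1/16 · 3/14 = 3/224, 3/16 · 15/56 = 45/896, 1/8 · 2/7 = 1/28, 1/4 · 15/56 = 15/224, 1/8 · 1/8 = 1/64; summing to 191/896.
So P(r = 2 | data) = (3/224) / (191/896) = 12/191.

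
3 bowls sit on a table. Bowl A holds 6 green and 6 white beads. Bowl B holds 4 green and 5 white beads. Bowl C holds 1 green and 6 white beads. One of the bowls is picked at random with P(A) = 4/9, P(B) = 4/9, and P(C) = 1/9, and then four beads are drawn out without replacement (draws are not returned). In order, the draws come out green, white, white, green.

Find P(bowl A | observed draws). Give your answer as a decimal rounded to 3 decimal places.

0.488

The likelihood of the observed sequence under each hypothesis: P(data | bowl A) = (6/12)(6/11)(5/10)(5/9) = 0.075758; P(data | bowl B) = (4/9)(5/8)(4/7)(3/6) = 0.079365; P(data | bowl C) = (1/7)(6/6)(5/5)(0/4) = 0.
Weighting by the prior gives 4/9 · 0.075758 = 0.03367, 4/9 · 0.079365 = 0.035273, 1/9 · 0 = 0; these sum to 0.068943.
So P(bowl A | data) = (0.03367) / (0.068943) = 0.48837.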